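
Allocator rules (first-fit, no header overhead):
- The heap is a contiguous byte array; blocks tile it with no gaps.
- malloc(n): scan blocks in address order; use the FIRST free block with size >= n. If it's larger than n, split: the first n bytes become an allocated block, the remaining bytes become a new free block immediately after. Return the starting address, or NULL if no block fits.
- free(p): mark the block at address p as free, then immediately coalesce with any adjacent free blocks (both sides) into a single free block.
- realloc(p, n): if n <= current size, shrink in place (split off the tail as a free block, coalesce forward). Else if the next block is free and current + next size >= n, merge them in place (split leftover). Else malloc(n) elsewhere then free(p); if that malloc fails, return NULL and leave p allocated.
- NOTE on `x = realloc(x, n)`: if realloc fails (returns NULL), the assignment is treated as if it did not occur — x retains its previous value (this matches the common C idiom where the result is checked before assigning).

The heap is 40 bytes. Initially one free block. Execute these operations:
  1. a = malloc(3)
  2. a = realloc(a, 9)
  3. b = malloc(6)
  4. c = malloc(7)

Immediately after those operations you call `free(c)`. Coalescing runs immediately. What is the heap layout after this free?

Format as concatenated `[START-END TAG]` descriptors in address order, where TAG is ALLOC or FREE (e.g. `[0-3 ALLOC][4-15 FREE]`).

Op 1: a = malloc(3) -> a = 0; heap: [0-2 ALLOC][3-39 FREE]
Op 2: a = realloc(a, 9) -> a = 0; heap: [0-8 ALLOC][9-39 FREE]
Op 3: b = malloc(6) -> b = 9; heap: [0-8 ALLOC][9-14 ALLOC][15-39 FREE]
Op 4: c = malloc(7) -> c = 15; heap: [0-8 ALLOC][9-14 ALLOC][15-21 ALLOC][22-39 FREE]
free(c): c = 15 -> block [15-21 ALLOC]; mark free, coalesce with adjacent free neighbors -> [0-8 ALLOC][9-14 ALLOC][15-39 FREE]

Answer: [0-8 ALLOC][9-14 ALLOC][15-39 FREE]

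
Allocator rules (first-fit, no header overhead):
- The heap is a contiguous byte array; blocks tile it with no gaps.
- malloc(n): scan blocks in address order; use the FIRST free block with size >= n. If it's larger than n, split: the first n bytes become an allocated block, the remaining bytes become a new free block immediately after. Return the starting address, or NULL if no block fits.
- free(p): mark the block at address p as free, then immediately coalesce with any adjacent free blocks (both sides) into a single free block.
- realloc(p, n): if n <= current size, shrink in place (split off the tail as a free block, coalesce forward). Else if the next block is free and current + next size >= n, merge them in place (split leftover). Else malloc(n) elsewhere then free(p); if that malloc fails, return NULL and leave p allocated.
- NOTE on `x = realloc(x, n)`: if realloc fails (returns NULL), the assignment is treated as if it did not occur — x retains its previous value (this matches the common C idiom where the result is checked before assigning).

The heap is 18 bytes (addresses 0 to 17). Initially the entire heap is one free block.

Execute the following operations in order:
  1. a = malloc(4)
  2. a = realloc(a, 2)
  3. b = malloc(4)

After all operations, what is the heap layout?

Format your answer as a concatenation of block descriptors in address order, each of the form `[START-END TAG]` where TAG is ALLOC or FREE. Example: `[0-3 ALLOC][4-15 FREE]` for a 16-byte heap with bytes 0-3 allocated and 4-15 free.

Answer: [0-1 ALLOC][2-5 ALLOC][6-17 FREE]

Derivation:
Op 1: a = malloc(4) -> a = 0; heap: [0-3 ALLOC][4-17 FREE]
Op 2: a = realloc(a, 2) -> a = 0; heap: [0-1 ALLOC][2-17 FREE]
Op 3: b = malloc(4) -> b = 2; heap: [0-1 ALLOC][2-5 ALLOC][6-17 FREE]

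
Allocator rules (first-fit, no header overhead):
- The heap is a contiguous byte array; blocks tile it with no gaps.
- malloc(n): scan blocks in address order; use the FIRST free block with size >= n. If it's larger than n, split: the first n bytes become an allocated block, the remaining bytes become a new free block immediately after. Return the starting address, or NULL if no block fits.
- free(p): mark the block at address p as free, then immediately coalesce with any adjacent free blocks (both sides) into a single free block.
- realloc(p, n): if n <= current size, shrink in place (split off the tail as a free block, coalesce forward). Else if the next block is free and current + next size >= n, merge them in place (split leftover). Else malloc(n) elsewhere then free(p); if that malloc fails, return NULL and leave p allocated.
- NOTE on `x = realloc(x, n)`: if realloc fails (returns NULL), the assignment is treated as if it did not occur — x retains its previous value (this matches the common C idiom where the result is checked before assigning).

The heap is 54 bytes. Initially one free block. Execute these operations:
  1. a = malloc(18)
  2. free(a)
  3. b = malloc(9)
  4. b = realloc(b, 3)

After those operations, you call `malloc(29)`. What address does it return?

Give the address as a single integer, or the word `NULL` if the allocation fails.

Op 1: a = malloc(18) -> a = 0; heap: [0-17 ALLOC][18-53 FREE]
Op 2: free(a) -> (freed a); heap: [0-53 FREE]
Op 3: b = malloc(9) -> b = 0; heap: [0-8 ALLOC][9-53 FREE]
Op 4: b = realloc(b, 3) -> b = 0; heap: [0-2 ALLOC][3-53 FREE]
malloc(29): first-fit scan over [0-2 ALLOC][3-53 FREE] -> 3

Answer: 3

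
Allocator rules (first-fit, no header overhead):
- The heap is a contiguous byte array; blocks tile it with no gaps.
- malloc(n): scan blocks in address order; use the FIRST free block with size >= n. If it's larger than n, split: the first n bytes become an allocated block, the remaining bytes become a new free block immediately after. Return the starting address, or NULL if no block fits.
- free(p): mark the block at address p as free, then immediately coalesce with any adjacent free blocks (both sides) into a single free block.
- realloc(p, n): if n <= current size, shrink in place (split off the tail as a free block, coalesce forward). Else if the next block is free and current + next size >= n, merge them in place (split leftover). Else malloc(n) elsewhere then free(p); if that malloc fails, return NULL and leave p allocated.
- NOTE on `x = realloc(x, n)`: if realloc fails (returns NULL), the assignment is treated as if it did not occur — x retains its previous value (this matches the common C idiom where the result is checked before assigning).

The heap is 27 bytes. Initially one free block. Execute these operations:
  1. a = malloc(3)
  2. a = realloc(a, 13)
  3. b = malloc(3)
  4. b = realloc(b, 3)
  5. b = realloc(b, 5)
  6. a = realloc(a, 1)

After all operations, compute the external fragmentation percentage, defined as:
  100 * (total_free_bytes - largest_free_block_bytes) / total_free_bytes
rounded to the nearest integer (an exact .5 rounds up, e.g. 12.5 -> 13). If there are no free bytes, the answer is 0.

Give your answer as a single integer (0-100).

Answer: 43

Derivation:
Op 1: a = malloc(3) -> a = 0; heap: [0-2 ALLOC][3-26 FREE]
Op 2: a = realloc(a, 13) -> a = 0; heap: [0-12 ALLOC][13-26 FREE]
Op 3: b = malloc(3) -> b = 13; heap: [0-12 ALLOC][13-15 ALLOC][16-26 FREE]
Op 4: b = realloc(b, 3) -> b = 13; heap: [0-12 ALLOC][13-15 ALLOC][16-26 FREE]
Op 5: b = realloc(b, 5) -> b = 13; heap: [0-12 ALLOC][13-17 ALLOC][18-26 FREE]
Op 6: a = realloc(a, 1) -> a = 0; heap: [0-0 ALLOC][1-12 FREE][13-17 ALLOC][18-26 FREE]
Free blocks: [12 9] total_free=21 largest=12 -> 100*(21-12)/21 = 900/21 ≈ 42.857 -> rounds to 43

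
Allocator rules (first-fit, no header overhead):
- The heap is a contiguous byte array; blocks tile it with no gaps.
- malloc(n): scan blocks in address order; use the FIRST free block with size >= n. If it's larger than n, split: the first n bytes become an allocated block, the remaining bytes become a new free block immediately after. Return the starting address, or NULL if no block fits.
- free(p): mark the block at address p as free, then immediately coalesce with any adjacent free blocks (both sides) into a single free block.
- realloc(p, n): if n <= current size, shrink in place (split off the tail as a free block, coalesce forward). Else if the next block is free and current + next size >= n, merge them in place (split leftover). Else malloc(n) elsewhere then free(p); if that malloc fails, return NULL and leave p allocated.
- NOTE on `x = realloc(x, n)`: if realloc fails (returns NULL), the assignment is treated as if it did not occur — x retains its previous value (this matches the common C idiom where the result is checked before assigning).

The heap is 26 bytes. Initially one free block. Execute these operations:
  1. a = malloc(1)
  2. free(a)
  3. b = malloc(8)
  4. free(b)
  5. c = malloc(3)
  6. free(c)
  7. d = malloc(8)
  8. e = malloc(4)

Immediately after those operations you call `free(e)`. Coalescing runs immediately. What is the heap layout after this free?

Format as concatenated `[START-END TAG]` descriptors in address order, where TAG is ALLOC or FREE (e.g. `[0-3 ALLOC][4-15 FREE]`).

Answer: [0-7 ALLOC][8-25 FREE]

Derivation:
Op 1: a = malloc(1) -> a = 0; heap: [0-0 ALLOC][1-25 FREE]
Op 2: free(a) -> (freed a); heap: [0-25 FREE]
Op 3: b = malloc(8) -> b = 0; heap: [0-7 ALLOC][8-25 FREE]
Op 4: free(b) -> (freed b); heap: [0-25 FREE]
Op 5: c = malloc(3) -> c = 0; heap: [0-2 ALLOC][3-25 FREE]
Op 6: free(c) -> (freed c); heap: [0-25 FREE]
Op 7: d = malloc(8) -> d = 0; heap: [0-7 ALLOC][8-25 FREE]
Op 8: e = malloc(4) -> e = 8; heap: [0-7 ALLOC][8-11 ALLOC][12-25 FREE]
free(e): e = 8 -> block [8-11 ALLOC]; mark free, coalesce with adjacent free neighbors -> [0-7 ALLOC][8-25 FREE]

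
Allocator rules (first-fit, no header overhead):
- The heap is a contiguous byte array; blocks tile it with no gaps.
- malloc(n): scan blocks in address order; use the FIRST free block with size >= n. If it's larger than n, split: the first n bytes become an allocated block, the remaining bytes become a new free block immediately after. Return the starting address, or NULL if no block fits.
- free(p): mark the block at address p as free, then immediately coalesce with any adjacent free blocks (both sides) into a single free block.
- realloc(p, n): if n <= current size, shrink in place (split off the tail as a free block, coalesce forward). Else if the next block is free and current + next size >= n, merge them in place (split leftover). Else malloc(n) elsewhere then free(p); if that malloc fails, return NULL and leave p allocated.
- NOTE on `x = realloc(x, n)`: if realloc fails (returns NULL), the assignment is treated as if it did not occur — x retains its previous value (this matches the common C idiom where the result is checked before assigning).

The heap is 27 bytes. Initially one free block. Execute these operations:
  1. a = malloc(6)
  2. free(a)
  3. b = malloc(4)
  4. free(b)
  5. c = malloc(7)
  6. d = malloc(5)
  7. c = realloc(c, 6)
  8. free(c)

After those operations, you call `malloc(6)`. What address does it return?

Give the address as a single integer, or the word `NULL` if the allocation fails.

Answer: 0

Derivation:
Op 1: a = malloc(6) -> a = 0; heap: [0-5 ALLOC][6-26 FREE]
Op 2: free(a) -> (freed a); heap: [0-26 FREE]
Op 3: b = malloc(4) -> b = 0; heap: [0-3 ALLOC][4-26 FREE]
Op 4: free(b) -> (freed b); heap: [0-26 FREE]
Op 5: c = malloc(7) -> c = 0; heap: [0-6 ALLOC][7-26 FREE]
Op 6: d = malloc(5) -> d = 7; heap: [0-6 ALLOC][7-11 ALLOC][12-26 FREE]
Op 7: c = realloc(c, 6) -> c = 0; heap: [0-5 ALLOC][6-6 FREE][7-11 ALLOC][12-26 FREE]
Op 8: free(c) -> (freed c); heap: [0-6 FREE][7-11 ALLOC][12-26 FREE]
malloc(6): first-fit scan over [0-6 FREE][7-11 ALLOC][12-26 FREE] -> 0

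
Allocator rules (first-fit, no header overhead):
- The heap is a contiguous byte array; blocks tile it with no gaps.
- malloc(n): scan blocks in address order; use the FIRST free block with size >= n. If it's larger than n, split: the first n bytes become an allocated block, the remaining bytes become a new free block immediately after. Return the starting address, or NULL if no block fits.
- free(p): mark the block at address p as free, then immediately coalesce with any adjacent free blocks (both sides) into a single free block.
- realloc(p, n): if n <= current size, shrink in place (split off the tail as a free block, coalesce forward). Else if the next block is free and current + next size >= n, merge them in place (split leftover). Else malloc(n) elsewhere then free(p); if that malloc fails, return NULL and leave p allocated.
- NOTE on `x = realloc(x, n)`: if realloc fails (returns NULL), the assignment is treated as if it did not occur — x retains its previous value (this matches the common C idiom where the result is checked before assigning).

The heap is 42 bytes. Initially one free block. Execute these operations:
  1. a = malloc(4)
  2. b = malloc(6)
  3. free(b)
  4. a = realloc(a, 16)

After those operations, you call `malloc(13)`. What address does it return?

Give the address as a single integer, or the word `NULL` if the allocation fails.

Answer: 16

Derivation:
Op 1: a = malloc(4) -> a = 0; heap: [0-3 ALLOC][4-41 FREE]
Op 2: b = malloc(6) -> b = 4; heap: [0-3 ALLOC][4-9 ALLOC][10-41 FREE]
Op 3: free(b) -> (freed b); heap: [0-3 ALLOC][4-41 FREE]
Op 4: a = realloc(a, 16) -> a = 0; heap: [0-15 ALLOC][16-41 FREE]
malloc(13): first-fit scan over [0-15 ALLOC][16-41 FREE] -> 16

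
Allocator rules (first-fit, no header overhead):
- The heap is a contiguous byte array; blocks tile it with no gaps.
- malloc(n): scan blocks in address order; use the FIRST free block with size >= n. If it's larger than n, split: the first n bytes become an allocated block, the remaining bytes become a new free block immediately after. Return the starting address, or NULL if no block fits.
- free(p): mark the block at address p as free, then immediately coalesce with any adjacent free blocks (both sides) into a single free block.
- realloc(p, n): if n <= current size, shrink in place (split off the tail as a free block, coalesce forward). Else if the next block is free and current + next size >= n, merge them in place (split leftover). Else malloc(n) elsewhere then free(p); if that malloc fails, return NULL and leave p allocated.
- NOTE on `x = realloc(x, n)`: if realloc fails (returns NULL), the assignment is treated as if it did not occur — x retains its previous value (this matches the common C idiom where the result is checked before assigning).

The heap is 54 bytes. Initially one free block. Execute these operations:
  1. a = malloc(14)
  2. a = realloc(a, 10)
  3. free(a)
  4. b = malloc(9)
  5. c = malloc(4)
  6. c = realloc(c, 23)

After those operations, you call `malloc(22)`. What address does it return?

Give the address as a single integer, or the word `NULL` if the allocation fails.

Op 1: a = malloc(14) -> a = 0; heap: [0-13 ALLOC][14-53 FREE]
Op 2: a = realloc(a, 10) -> a = 0; heap: [0-9 ALLOC][10-53 FREE]
Op 3: free(a) -> (freed a); heap: [0-53 FREE]
Op 4: b = malloc(9) -> b = 0; heap: [0-8 ALLOC][9-53 FREE]
Op 5: c = malloc(4) -> c = 9; heap: [0-8 ALLOC][9-12 ALLOC][13-53 FREE]
Op 6: c = realloc(c, 23) -> c = 9; heap: [0-8 ALLOC][9-31 ALLOC][32-53 FREE]
malloc(22): first-fit scan over [0-8 ALLOC][9-31 ALLOC][32-53 FREE] -> 32

Answer: 32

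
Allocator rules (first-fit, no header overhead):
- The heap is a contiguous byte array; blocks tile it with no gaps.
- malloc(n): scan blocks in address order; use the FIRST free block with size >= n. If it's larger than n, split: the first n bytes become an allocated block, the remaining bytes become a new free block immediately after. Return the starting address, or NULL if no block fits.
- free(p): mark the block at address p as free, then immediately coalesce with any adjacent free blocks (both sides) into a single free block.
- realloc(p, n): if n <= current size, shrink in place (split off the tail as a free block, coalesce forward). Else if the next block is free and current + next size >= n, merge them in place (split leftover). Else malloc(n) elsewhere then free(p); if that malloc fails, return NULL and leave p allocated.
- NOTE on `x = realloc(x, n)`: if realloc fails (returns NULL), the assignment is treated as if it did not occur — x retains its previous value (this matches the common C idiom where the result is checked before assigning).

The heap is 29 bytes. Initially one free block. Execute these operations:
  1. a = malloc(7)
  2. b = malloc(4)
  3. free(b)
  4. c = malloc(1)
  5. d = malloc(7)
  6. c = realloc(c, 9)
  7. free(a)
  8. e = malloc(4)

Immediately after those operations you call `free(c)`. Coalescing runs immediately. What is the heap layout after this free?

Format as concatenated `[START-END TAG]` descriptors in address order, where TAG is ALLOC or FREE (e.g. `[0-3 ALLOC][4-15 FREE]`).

Op 1: a = malloc(7) -> a = 0; heap: [0-6 ALLOC][7-28 FREE]
Op 2: b = malloc(4) -> b = 7; heap: [0-6 ALLOC][7-10 ALLOC][11-28 FREE]
Op 3: free(b) -> (freed b); heap: [0-6 ALLOC][7-28 FREE]
Op 4: c = malloc(1) -> c = 7; heap: [0-6 ALLOC][7-7 ALLOC][8-28 FREE]
Op 5: d = malloc(7) -> d = 8; heap: [0-6 ALLOC][7-7 ALLOC][8-14 ALLOC][15-28 FREE]
Op 6: c = realloc(c, 9) -> c = 15; heap: [0-6 ALLOC][7-7 FREE][8-14 ALLOC][15-23 ALLOC][24-28 FREE]
Op 7: free(a) -> (freed a); heap: [0-7 FREE][8-14 ALLOC][15-23 ALLOC][24-28 FREE]
Op 8: e = malloc(4) -> e = 0; heap: [0-3 ALLOC][4-7 FREE][8-14 ALLOC][15-23 ALLOC][24-28 FREE]
free(c): c = 15 -> block [15-23 ALLOC]; mark free, coalesce with adjacent free neighbors -> [0-3 ALLOC][4-7 FREE][8-14 ALLOC][15-28 FREE]

Answer: [0-3 ALLOC][4-7 FREE][8-14 ALLOC][15-28 FREE]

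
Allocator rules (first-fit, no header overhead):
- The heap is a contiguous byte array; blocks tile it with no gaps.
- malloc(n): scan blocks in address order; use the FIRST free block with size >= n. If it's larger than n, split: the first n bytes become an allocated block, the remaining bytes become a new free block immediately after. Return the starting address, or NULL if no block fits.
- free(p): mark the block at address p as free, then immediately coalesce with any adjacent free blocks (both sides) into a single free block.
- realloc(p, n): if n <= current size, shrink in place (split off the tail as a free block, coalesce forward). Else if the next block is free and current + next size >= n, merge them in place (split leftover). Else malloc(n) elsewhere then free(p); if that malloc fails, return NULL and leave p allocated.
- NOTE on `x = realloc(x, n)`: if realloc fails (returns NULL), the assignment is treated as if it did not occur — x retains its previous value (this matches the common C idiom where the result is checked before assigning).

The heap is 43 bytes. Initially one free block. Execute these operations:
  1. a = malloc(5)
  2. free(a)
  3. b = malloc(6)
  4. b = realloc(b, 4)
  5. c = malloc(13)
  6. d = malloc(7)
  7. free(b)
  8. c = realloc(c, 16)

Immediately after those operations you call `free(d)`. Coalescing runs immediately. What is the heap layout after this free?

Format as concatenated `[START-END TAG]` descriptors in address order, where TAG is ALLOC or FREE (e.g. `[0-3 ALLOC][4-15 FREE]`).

Answer: [0-23 FREE][24-39 ALLOC][40-42 FREE]

Derivation:
Op 1: a = malloc(5) -> a = 0; heap: [0-4 ALLOC][5-42 FREE]
Op 2: free(a) -> (freed a); heap: [0-42 FREE]
Op 3: b = malloc(6) -> b = 0; heap: [0-5 ALLOC][6-42 FREE]
Op 4: b = realloc(b, 4) -> b = 0; heap: [0-3 ALLOC][4-42 FREE]
Op 5: c = malloc(13) -> c = 4; heap: [0-3 ALLOC][4-16 ALLOC][17-42 FREE]
Op 6: d = malloc(7) -> d = 17; heap: [0-3 ALLOC][4-16 ALLOC][17-23 ALLOC][24-42 FREE]
Op 7: free(b) -> (freed b); heap: [0-3 FREE][4-16 ALLOC][17-23 ALLOC][24-42 FREE]
Op 8: c = realloc(c, 16) -> c = 24; heap: [0-16 FREE][17-23 ALLOC][24-39 ALLOC][40-42 FREE]
free(d): d = 17 -> block [17-23 ALLOC]; mark free, coalesce with adjacent free neighbors -> [0-23 FREE][24-39 ALLOC][40-42 FREE]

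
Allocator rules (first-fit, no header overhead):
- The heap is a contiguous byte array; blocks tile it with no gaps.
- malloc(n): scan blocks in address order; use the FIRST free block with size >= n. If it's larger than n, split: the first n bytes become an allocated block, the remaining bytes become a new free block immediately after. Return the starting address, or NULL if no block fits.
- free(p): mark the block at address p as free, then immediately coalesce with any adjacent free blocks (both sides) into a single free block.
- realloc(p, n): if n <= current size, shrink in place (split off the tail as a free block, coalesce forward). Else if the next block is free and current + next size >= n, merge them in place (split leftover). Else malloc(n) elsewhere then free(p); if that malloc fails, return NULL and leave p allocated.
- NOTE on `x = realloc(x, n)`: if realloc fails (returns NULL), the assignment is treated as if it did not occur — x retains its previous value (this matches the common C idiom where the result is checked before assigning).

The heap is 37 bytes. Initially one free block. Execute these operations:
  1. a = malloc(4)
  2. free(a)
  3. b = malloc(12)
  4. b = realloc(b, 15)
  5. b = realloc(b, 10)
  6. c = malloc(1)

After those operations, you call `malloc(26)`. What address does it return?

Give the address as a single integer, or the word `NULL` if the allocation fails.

Answer: 11

Derivation:
Op 1: a = malloc(4) -> a = 0; heap: [0-3 ALLOC][4-36 FREE]
Op 2: free(a) -> (freed a); heap: [0-36 FREE]
Op 3: b = malloc(12) -> b = 0; heap: [0-11 ALLOC][12-36 FREE]
Op 4: b = realloc(b, 15) -> b = 0; heap: [0-14 ALLOC][15-36 FREE]
Op 5: b = realloc(b, 10) -> b = 0; heap: [0-9 ALLOC][10-36 FREE]
Op 6: c = malloc(1) -> c = 10; heap: [0-9 ALLOC][10-10 ALLOC][11-36 FREE]
malloc(26): first-fit scan over [0-9 ALLOC][10-10 ALLOC][11-36 FREE] -> 11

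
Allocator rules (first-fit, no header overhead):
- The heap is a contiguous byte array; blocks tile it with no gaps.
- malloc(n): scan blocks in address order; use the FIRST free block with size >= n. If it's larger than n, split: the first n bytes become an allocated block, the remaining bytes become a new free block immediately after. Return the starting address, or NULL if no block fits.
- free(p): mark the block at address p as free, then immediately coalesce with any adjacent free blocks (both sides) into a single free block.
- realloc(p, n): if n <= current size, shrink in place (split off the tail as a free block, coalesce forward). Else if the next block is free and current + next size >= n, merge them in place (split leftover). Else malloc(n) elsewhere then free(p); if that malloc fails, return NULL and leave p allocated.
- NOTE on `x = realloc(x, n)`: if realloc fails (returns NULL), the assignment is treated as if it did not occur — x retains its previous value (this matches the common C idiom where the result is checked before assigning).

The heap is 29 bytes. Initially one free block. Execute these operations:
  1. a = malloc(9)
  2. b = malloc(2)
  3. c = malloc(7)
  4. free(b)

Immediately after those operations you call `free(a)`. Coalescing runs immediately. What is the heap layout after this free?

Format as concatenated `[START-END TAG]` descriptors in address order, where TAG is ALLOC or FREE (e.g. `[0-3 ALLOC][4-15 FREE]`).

Op 1: a = malloc(9) -> a = 0; heap: [0-8 ALLOC][9-28 FREE]
Op 2: b = malloc(2) -> b = 9; heap: [0-8 ALLOC][9-10 ALLOC][11-28 FREE]
Op 3: c = malloc(7) -> c = 11; heap: [0-8 ALLOC][9-10 ALLOC][11-17 ALLOC][18-28 FREE]
Op 4: free(b) -> (freed b); heap: [0-8 ALLOC][9-10 FREE][11-17 ALLOC][18-28 FREE]
free(a): a = 0 -> block [0-8 ALLOC]; mark free, coalesce with adjacent free neighbors -> [0-10 FREE][11-17 ALLOC][18-28 FREE]

Answer: [0-10 FREE][11-17 ALLOC][18-28 FREE]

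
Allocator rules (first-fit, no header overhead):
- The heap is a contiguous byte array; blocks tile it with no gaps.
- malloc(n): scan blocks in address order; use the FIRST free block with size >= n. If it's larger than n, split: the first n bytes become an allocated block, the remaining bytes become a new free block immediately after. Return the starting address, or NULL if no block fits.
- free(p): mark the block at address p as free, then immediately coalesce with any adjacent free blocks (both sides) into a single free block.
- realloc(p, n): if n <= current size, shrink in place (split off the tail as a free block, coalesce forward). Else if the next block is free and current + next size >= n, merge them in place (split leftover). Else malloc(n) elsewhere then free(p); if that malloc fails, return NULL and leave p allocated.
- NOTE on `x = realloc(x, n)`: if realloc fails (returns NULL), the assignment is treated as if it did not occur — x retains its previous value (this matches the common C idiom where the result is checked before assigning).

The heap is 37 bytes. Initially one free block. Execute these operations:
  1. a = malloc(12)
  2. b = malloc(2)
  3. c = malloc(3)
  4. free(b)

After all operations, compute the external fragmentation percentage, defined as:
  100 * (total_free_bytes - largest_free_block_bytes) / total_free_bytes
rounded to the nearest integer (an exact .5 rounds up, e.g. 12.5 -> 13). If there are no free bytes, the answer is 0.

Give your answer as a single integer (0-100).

Op 1: a = malloc(12) -> a = 0; heap: [0-11 ALLOC][12-36 FREE]
Op 2: b = malloc(2) -> b = 12; heap: [0-11 ALLOC][12-13 ALLOC][14-36 FREE]
Op 3: c = malloc(3) -> c = 14; heap: [0-11 ALLOC][12-13 ALLOC][14-16 ALLOC][17-36 FREE]
Op 4: free(b) -> (freed b); heap: [0-11 ALLOC][12-13 FREE][14-16 ALLOC][17-36 FREE]
Free blocks: [2 20] total_free=22 largest=20 -> 100*(22-20)/22 = 200/22 ≈ 9.091 -> rounds to 9

Answer: 9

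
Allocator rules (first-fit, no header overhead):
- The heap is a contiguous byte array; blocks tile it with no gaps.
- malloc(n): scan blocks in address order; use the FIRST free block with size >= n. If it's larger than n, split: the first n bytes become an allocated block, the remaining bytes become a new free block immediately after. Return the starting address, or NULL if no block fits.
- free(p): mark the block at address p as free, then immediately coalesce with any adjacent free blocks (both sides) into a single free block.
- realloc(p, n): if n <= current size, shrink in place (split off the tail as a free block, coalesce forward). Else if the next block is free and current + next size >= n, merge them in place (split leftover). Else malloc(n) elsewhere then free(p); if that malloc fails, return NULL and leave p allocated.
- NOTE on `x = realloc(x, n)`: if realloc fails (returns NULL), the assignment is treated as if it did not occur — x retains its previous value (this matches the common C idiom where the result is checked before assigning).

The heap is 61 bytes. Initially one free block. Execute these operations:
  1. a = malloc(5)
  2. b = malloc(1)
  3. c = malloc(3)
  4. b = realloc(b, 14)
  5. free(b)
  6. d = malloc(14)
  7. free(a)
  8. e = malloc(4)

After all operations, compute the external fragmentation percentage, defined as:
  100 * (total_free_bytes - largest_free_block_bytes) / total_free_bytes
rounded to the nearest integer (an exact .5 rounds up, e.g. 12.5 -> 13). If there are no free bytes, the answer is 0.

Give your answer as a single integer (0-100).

Answer: 5

Derivation:
Op 1: a = malloc(5) -> a = 0; heap: [0-4 ALLOC][5-60 FREE]
Op 2: b = malloc(1) -> b = 5; heap: [0-4 ALLOC][5-5 ALLOC][6-60 FREE]
Op 3: c = malloc(3) -> c = 6; heap: [0-4 ALLOC][5-5 ALLOC][6-8 ALLOC][9-60 FREE]
Op 4: b = realloc(b, 14) -> b = 9; heap: [0-4 ALLOC][5-5 FREE][6-8 ALLOC][9-22 ALLOC][23-60 FREE]
Op 5: free(b) -> (freed b); heap: [0-4 ALLOC][5-5 FREE][6-8 ALLOC][9-60 FREE]
Op 6: d = malloc(14) -> d = 9; heap: [0-4 ALLOC][5-5 FREE][6-8 ALLOC][9-22 ALLOC][23-60 FREE]
Op 7: free(a) -> (freed a); heap: [0-5 FREE][6-8 ALLOC][9-22 ALLOC][23-60 FREE]
Op 8: e = malloc(4) -> e = 0; heap: [0-3 ALLOC][4-5 FREE][6-8 ALLOC][9-22 ALLOC][23-60 FREE]
Free blocks: [2 38] total_free=40 largest=38 -> 100*(40-38)/40 = 200/40 = 5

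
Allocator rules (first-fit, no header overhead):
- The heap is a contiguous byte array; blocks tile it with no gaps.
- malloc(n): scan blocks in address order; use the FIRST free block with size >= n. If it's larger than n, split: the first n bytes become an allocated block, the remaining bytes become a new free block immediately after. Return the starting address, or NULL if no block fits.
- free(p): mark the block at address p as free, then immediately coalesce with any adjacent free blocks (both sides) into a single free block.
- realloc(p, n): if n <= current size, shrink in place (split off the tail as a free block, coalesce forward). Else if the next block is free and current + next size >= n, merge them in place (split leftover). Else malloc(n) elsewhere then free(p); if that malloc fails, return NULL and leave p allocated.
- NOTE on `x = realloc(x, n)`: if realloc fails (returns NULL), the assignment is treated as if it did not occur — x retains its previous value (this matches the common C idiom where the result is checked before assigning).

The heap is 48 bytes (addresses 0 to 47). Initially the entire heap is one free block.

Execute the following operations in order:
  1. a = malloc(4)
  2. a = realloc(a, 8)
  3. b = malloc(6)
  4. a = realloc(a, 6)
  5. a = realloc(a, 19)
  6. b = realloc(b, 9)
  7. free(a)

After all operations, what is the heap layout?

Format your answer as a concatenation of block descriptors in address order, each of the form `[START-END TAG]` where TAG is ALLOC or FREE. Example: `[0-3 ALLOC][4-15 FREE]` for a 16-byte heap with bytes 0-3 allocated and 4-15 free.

Op 1: a = malloc(4) -> a = 0; heap: [0-3 ALLOC][4-47 FREE]
Op 2: a = realloc(a, 8) -> a = 0; heap: [0-7 ALLOC][8-47 FREE]
Op 3: b = malloc(6) -> b = 8; heap: [0-7 ALLOC][8-13 ALLOC][14-47 FREE]
Op 4: a = realloc(a, 6) -> a = 0; heap: [0-5 ALLOC][6-7 FREE][8-13 ALLOC][14-47 FREE]
Op 5: a = realloc(a, 19) -> a = 14; heap: [0-7 FREE][8-13 ALLOC][14-32 ALLOC][33-47 FREE]
Op 6: b = realloc(b, 9) -> b = 33; heap: [0-13 FREE][14-32 ALLOC][33-41 ALLOC][42-47 FREE]
Op 7: free(a) -> (freed a); heap: [0-32 FREE][33-41 ALLOC][42-47 FREE]

Answer: [0-32 FREE][33-41 ALLOC][42-47 FREE]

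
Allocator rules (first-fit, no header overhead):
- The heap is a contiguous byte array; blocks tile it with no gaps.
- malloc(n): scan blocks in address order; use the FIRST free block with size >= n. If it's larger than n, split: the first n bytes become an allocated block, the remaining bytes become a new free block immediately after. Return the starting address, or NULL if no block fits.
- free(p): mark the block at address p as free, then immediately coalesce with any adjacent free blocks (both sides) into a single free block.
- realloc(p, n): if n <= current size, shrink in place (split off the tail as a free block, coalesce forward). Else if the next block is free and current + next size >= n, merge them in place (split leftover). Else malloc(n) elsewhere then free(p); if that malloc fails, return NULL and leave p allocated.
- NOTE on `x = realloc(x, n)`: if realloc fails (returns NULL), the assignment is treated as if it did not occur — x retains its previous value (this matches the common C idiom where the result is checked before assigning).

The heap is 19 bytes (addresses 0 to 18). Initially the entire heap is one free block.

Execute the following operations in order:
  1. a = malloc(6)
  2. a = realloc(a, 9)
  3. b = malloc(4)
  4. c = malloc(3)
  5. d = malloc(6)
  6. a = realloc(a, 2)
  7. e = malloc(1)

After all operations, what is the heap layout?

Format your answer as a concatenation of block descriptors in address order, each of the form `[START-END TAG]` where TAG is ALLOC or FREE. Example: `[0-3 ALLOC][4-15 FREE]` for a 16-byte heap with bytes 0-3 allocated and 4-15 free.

Answer: [0-1 ALLOC][2-2 ALLOC][3-8 FREE][9-12 ALLOC][13-15 ALLOC][16-18 FREE]

Derivation:
Op 1: a = malloc(6) -> a = 0; heap: [0-5 ALLOC][6-18 FREE]
Op 2: a = realloc(a, 9) -> a = 0; heap: [0-8 ALLOC][9-18 FREE]
Op 3: b = malloc(4) -> b = 9; heap: [0-8 ALLOC][9-12 ALLOC][13-18 FREE]
Op 4: c = malloc(3) -> c = 13; heap: [0-8 ALLOC][9-12 ALLOC][13-15 ALLOC][16-18 FREE]
Op 5: d = malloc(6) -> d = NULL; heap: [0-8 ALLOC][9-12 ALLOC][13-15 ALLOC][16-18 FREE]
Op 6: a = realloc(a, 2) -> a = 0; heap: [0-1 ALLOC][2-8 FREE][9-12 ALLOC][13-15 ALLOC][16-18 FREE]
Op 7: e = malloc(1) -> e = 2; heap: [0-1 ALLOC][2-2 ALLOC][3-8 FREE][9-12 ALLOC][13-15 ALLOC][16-18 FREE]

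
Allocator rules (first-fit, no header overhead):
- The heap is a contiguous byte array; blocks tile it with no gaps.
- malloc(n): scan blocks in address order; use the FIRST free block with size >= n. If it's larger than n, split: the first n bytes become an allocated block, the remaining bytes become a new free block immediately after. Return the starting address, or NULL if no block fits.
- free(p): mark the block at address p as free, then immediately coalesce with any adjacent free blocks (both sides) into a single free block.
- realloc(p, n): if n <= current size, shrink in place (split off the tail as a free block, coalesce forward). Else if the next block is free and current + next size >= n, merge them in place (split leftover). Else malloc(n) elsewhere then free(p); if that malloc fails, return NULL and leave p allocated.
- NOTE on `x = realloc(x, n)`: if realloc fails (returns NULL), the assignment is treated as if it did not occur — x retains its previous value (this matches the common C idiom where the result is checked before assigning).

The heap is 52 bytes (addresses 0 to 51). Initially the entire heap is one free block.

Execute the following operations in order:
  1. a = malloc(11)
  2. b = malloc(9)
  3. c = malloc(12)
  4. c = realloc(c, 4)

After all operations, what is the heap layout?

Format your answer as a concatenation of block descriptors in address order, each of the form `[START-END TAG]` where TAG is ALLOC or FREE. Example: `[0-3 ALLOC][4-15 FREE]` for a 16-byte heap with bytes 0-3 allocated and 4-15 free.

Answer: [0-10 ALLOC][11-19 ALLOC][20-23 ALLOC][24-51 FREE]

Derivation:
Op 1: a = malloc(11) -> a = 0; heap: [0-10 ALLOC][11-51 FREE]
Op 2: b = malloc(9) -> b = 11; heap: [0-10 ALLOC][11-19 ALLOC][20-51 FREE]
Op 3: c = malloc(12) -> c = 20; heap: [0-10 ALLOC][11-19 ALLOC][20-31 ALLOC][32-51 FREE]
Op 4: c = realloc(c, 4) -> c = 20; heap: [0-10 ALLOC][11-19 ALLOC][20-23 ALLOC][24-51 FREE]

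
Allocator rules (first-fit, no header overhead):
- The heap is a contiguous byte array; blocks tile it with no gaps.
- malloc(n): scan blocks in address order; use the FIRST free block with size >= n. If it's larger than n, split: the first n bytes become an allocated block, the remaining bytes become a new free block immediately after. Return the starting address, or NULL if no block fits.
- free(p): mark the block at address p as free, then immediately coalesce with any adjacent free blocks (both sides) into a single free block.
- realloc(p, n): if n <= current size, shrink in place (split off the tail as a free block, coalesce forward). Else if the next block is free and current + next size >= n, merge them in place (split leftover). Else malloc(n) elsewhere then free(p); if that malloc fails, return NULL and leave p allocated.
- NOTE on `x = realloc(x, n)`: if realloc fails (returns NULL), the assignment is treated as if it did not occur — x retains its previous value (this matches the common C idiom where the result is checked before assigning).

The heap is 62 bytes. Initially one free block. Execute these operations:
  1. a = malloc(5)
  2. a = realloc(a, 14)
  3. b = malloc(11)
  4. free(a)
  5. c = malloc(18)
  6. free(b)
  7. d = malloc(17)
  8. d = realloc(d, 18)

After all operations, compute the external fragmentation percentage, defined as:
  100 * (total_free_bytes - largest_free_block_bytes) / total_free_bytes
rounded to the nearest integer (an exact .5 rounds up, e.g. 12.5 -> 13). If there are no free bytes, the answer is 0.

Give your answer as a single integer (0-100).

Op 1: a = malloc(5) -> a = 0; heap: [0-4 ALLOC][5-61 FREE]
Op 2: a = realloc(a, 14) -> a = 0; heap: [0-13 ALLOC][14-61 FREE]
Op 3: b = malloc(11) -> b = 14; heap: [0-13 ALLOC][14-24 ALLOC][25-61 FREE]
Op 4: free(a) -> (freed a); heap: [0-13 FREE][14-24 ALLOC][25-61 FREE]
Op 5: c = malloc(18) -> c = 25; heap: [0-13 FREE][14-24 ALLOC][25-42 ALLOC][43-61 FREE]
Op 6: free(b) -> (freed b); heap: [0-24 FREE][25-42 ALLOC][43-61 FREE]
Op 7: d = malloc(17) -> d = 0; heap: [0-16 ALLOC][17-24 FREE][25-42 ALLOC][43-61 FREE]
Op 8: d = realloc(d, 18) -> d = 0; heap: [0-17 ALLOC][18-24 FREE][25-42 ALLOC][43-61 FREE]
Free blocks: [7 19] total_free=26 largest=19 -> 100*(26-19)/26 = 700/26 ≈ 26.923 -> rounds to 27

Answer: 27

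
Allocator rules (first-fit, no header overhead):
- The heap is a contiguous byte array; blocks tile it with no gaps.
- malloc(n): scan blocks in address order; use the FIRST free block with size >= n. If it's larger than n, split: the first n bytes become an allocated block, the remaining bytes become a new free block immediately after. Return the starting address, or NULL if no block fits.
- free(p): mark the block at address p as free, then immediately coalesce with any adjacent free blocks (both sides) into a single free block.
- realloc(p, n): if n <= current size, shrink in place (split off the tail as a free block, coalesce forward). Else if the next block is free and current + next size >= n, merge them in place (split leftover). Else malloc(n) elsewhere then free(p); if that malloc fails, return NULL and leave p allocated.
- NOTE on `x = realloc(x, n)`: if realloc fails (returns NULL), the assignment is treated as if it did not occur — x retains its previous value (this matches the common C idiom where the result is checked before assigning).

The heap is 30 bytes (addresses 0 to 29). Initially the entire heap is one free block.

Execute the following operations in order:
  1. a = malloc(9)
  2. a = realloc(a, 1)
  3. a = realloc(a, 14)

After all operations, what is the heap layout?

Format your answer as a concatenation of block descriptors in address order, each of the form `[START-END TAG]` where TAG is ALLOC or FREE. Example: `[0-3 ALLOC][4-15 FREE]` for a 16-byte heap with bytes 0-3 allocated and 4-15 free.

Op 1: a = malloc(9) -> a = 0; heap: [0-8 ALLOC][9-29 FREE]
Op 2: a = realloc(a, 1) -> a = 0; heap: [0-0 ALLOC][1-29 FREE]
Op 3: a = realloc(a, 14) -> a = 0; heap: [0-13 ALLOC][14-29 FREE]

Answer: [0-13 ALLOC][14-29 FREE]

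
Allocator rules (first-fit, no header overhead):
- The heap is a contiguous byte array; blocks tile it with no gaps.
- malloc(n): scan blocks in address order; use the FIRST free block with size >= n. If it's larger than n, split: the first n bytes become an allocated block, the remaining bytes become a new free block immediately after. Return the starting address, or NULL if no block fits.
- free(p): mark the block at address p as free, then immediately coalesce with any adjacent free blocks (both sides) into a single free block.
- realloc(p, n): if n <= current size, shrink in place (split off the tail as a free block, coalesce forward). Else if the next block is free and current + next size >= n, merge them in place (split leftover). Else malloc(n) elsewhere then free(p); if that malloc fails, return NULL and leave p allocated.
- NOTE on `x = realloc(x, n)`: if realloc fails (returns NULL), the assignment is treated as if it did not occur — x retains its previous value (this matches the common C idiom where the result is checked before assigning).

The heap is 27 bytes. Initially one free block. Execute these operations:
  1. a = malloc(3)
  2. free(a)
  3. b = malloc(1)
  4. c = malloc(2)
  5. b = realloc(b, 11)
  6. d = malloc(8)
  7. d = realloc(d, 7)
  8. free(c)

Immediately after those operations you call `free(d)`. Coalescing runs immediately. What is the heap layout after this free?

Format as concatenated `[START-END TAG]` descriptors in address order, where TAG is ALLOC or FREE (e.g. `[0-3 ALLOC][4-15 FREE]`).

Answer: [0-2 FREE][3-13 ALLOC][14-26 FREE]

Derivation:
Op 1: a = malloc(3) -> a = 0; heap: [0-2 ALLOC][3-26 FREE]
Op 2: free(a) -> (freed a); heap: [0-26 FREE]
Op 3: b = malloc(1) -> b = 0; heap: [0-0 ALLOC][1-26 FREE]
Op 4: c = malloc(2) -> c = 1; heap: [0-0 ALLOC][1-2 ALLOC][3-26 FREE]
Op 5: b = realloc(b, 11) -> b = 3; heap: [0-0 FREE][1-2 ALLOC][3-13 ALLOC][14-26 FREE]
Op 6: d = malloc(8) -> d = 14; heap: [0-0 FREE][1-2 ALLOC][3-13 ALLOC][14-21 ALLOC][22-26 FREE]
Op 7: d = realloc(d, 7) -> d = 14; heap: [0-0 FREE][1-2 ALLOC][3-13 ALLOC][14-20 ALLOC][21-26 FREE]
Op 8: free(c) -> (freed c); heap: [0-2 FREE][3-13 ALLOC][14-20 ALLOC][21-26 FREE]
free(d): d = 14 -> block [14-20 ALLOC]; mark free, coalesce with adjacent free neighbors -> [0-2 FREE][3-13 ALLOC][14-26 FREE]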